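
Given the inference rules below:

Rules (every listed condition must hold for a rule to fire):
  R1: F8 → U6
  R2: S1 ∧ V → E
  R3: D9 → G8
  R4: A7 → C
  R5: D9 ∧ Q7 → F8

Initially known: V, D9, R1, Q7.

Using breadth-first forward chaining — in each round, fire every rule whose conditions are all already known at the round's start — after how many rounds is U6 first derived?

2

[1] R3 [D9 → G8]; R5 [D9 ∧ Q7 → F8]. ⇒ new: G8, F8.
[2] R1 [F8 → U6]. ⇒ new: U6.
U6 first appears in round 2.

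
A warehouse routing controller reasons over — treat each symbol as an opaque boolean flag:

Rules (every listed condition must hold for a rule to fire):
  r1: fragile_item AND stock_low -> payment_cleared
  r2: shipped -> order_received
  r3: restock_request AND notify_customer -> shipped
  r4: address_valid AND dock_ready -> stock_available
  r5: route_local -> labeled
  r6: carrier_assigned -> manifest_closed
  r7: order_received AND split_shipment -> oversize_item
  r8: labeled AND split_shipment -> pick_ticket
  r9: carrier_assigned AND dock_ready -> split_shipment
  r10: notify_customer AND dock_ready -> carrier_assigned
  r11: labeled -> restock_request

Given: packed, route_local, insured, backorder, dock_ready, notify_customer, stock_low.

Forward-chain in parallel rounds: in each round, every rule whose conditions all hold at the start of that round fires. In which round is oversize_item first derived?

Round 1 — r5, r10, derive labeled, carrier_assigned.
Round 2 — r6, r9, r11, derive manifest_closed, split_shipment, restock_request.
Round 3 — r3, r8, derive shipped, pick_ticket.
Round 4 — r2, derive order_received.
Round 5 — r7, derive oversize_item.
oversize_item first appears in round 5.

5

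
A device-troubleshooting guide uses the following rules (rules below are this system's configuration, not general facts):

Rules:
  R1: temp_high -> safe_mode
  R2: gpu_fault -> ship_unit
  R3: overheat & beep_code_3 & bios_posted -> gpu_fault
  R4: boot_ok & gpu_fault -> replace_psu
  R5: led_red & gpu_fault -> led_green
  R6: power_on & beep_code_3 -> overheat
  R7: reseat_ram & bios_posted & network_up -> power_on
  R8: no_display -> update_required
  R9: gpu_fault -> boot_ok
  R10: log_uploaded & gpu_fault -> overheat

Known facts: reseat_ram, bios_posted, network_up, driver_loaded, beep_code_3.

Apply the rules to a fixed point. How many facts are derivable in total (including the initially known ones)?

11

[1] R7 [reseat_ram & bios_posted & network_up -> power_on]. ⇒ new: power_on.
[2] R6 [power_on & beep_code_3 -> overheat]. ⇒ new: overheat.
[3] R3 [overheat & beep_code_3 & bios_posted -> gpu_fault]. ⇒ new: gpu_fault.
[4] R2 [gpu_fault -> ship_unit]; R9 [gpu_fault -> boot_ok]. ⇒ new: ship_unit, boot_ok.
[5] R4 [boot_ok & gpu_fault -> replace_psu]. ⇒ new: replace_psu.
Closure: {beep_code_3, bios_posted, boot_ok, driver_loaded, gpu_fault, network_up, overheat, power_on, replace_psu, reseat_ram, ship_unit} — 11 facts.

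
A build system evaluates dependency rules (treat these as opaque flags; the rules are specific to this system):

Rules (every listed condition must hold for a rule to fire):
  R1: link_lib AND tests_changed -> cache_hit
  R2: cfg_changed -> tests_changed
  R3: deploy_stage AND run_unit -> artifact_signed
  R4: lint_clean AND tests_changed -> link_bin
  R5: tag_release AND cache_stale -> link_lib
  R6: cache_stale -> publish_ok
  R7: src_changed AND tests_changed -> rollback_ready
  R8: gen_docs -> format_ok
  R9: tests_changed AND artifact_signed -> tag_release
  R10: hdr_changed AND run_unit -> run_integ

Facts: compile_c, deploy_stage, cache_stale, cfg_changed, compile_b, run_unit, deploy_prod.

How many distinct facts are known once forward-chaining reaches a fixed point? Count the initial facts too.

13

Round 1 — R2, R3, R6, derive tests_changed, artifact_signed, publish_ok.
Round 2 — R9, derive tag_release.
Round 3 — R5, derive link_lib.
Round 4 — R1, derive cache_hit.
Closure: {artifact_signed, cache_hit, cache_stale, cfg_changed, compile_b, compile_c, deploy_prod, deploy_stage, link_lib, publish_ok, run_unit, tag_release, tests_changed} — 13 facts.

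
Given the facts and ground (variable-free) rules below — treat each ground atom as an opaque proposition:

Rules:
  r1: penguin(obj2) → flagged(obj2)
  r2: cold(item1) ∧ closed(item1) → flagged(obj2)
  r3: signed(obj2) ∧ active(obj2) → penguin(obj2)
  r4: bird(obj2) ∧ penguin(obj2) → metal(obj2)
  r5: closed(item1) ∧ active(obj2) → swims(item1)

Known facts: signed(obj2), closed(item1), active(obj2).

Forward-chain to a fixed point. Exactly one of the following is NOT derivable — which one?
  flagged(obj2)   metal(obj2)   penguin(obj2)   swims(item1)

metal(obj2)

Round 1: r3 [signed(obj2) ∧ active(obj2) → penguin(obj2)]; r5 [closed(item1) ∧ active(obj2) → swims(item1)]. New: penguin(obj2), swims(item1).
Round 2: r1 [penguin(obj2) → flagged(obj2)]. New: flagged(obj2).
Derived: swims(item1) (round 1), flagged(obj2) (round 2), penguin(obj2) (round 1). metal(obj2) never appears in any round.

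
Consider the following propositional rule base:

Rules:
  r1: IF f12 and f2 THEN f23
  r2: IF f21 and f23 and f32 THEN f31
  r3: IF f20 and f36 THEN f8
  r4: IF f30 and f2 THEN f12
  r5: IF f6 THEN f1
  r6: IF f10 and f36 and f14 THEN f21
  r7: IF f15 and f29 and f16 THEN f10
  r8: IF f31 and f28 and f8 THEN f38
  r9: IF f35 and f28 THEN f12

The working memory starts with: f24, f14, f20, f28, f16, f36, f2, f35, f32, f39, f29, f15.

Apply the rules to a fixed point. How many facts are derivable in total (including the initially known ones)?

19

Round 1 fires r3, r7, r9, giving f8, f10, f12.
Round 2 fires r1, r6, giving f23, f21.
Round 3 fires r2, giving f31.
Round 4 fires r8, giving f38.
Closure: {f10, f12, f14, f15, f16, f2, f20, f21, f23, f24, f28, f29, f31, f32, f35, f36, f38, f39, f8} — 19 facts.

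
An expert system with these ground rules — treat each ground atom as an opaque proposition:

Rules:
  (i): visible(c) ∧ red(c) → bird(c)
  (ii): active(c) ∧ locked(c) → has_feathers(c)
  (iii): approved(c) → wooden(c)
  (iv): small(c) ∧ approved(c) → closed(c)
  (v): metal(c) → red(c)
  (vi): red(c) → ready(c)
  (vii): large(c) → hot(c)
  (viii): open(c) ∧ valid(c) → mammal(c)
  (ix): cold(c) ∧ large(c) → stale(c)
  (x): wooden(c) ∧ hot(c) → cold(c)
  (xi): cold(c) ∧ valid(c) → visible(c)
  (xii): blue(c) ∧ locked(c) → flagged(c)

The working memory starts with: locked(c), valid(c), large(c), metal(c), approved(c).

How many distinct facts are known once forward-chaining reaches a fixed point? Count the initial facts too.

13

Round 1: (iii) [approved(c) → wooden(c)]; (v) [metal(c) → red(c)]; (vii) [large(c) → hot(c)]. Adds wooden(c), red(c), hot(c).
Round 2: (vi) [red(c) → ready(c)]; (x) [wooden(c) ∧ hot(c) → cold(c)]. Adds ready(c), cold(c).
Round 3: (ix) [cold(c) ∧ large(c) → stale(c)]; (xi) [cold(c) ∧ valid(c) → visible(c)]. Adds stale(c), visible(c).
Round 4: (i) [visible(c) ∧ red(c) → bird(c)]. Adds bird(c).
Closure: {approved(c), bird(c), cold(c), hot(c), large(c), locked(c), metal(c), ready(c), red(c), stale(c), valid(c), visible(c), wooden(c)} — 13 facts.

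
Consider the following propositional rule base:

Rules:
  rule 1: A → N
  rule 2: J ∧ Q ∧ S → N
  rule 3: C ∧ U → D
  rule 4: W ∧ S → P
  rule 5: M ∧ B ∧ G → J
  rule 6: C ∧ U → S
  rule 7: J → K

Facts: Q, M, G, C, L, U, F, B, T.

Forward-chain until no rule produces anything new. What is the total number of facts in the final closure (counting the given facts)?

14

Round 1 — rule 3, rule 5, rule 6, derive D, J, S.
Round 2 — rule 2, rule 7, derive N, K.
Closure: {B, C, D, F, G, J, K, L, M, N, Q, S, T, U} — 14 facts.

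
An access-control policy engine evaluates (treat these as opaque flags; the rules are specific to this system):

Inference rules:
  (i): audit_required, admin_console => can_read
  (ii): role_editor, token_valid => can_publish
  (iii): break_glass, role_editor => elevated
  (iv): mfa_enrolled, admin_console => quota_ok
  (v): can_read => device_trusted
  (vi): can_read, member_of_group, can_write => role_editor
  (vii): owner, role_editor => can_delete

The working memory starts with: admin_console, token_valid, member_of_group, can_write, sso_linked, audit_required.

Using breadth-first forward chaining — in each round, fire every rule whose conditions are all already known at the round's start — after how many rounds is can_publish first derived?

Round 1 fires (i), giving can_read.
Round 2 fires (v), (vi), giving device_trusted, role_editor.
Round 3 fires (ii), giving can_publish.
can_publish first appears in round 3.

3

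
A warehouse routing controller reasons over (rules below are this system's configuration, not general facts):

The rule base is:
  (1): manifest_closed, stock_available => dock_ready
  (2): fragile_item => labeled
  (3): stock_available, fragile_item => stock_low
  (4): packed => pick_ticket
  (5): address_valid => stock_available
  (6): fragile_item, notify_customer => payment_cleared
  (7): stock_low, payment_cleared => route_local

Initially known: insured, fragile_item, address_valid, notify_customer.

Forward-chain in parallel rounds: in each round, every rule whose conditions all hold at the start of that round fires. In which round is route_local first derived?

Round 1 fires (2), (5), (6), giving labeled, stock_available, payment_cleared.
Round 2 fires (3), giving stock_low.
Round 3 fires (7), giving route_local.
route_local first appears in round 3.

3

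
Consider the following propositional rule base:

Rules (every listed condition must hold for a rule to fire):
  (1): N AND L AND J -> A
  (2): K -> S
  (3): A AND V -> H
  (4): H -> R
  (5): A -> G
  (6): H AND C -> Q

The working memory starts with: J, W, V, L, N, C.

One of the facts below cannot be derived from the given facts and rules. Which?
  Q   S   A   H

S

Round 1 fires (1), giving A.
Round 2 fires (3), (5), giving H, G.
Round 3 fires (4), (6), giving R, Q.
Derived: A (round 1), Q (round 3), H (round 2). S never appears in any round.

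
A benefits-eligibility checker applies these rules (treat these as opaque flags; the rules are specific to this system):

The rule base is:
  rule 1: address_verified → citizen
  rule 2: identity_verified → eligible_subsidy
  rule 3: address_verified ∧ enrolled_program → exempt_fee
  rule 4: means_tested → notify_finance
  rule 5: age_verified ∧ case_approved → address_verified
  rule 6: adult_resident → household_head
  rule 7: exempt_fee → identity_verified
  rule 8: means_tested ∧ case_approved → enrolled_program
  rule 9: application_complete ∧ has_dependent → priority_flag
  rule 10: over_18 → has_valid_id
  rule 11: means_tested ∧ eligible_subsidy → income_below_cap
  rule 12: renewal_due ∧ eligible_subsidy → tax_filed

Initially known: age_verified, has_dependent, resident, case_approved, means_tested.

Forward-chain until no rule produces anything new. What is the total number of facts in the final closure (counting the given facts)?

13

Round 1: rule 4 [means_tested → notify_finance]; rule 5 [age_verified ∧ case_approved → address_verified]; rule 8 [means_tested ∧ case_approved → enrolled_program]. New: notify_finance, address_verified, enrolled_program.
Round 2: rule 1 [address_verified → citizen]; rule 3 [address_verified ∧ enrolled_program → exempt_fee]. New: citizen, exempt_fee.
Round 3: rule 7 [exempt_fee → identity_verified]. New: identity_verified.
Round 4: rule 2 [identity_verified → eligible_subsidy]. New: eligible_subsidy.
Round 5: rule 11 [means_tested ∧ eligible_subsidy → income_below_cap]. New: income_below_cap.
Closure: {address_verified, age_verified, case_approved, citizen, eligible_subsidy, enrolled_program, exempt_fee, has_dependent, identity_verified, income_below_cap, means_tested, notify_finance, resident} — 13 facts.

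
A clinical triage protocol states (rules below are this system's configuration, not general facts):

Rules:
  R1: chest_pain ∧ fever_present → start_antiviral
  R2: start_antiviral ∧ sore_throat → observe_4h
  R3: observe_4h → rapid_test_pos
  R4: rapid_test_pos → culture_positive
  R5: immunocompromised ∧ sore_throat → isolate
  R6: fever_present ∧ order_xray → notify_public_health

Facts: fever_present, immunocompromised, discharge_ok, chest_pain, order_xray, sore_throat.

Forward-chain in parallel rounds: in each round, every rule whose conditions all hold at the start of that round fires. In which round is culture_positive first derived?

4

Round 1: R1 [chest_pain ∧ fever_present → start_antiviral]; R5 [immunocompromised ∧ sore_throat → isolate]; R6 [fever_present ∧ order_xray → notify_public_health]. New: start_antiviral, isolate, notify_public_health.
Round 2: R2 [start_antiviral ∧ sore_throat → observe_4h]. New: observe_4h.
Round 3: R3 [observe_4h → rapid_test_pos]. New: rapid_test_pos.
Round 4: R4 [rapid_test_pos → culture_positive]. New: culture_positive.
culture_positive first appears in round 4.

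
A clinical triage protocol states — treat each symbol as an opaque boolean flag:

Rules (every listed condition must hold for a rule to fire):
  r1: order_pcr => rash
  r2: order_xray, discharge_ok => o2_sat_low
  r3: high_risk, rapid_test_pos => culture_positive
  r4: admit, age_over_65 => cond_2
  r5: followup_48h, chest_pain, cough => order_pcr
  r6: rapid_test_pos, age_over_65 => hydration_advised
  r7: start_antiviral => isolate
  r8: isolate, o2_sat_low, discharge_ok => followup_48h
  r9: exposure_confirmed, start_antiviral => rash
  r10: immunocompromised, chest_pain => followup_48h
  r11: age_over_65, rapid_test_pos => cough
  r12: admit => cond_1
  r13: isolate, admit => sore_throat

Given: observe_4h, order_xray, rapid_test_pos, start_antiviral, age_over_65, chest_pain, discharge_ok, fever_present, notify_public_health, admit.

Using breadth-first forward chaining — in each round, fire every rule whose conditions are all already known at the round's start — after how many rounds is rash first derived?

4

[1] r2 [order_xray, discharge_ok => o2_sat_low]; r4 [admit, age_over_65 => cond_2]; r6 [rapid_test_pos, age_over_65 => hydration_advised]; r7 [start_antiviral => isolate]; r11 [age_over_65, rapid_test_pos => cough]; r12 [admit => cond_1]. ⇒ new: o2_sat_low, cond_2, hydration_advised, isolate, cough, cond_1.
[2] r8 [isolate, o2_sat_low, discharge_ok => followup_48h]; r13 [isolate, admit => sore_throat]. ⇒ new: followup_48h, sore_throat.
[3] r5 [followup_48h, chest_pain, cough => order_pcr]. ⇒ new: order_pcr.
[4] r1 [order_pcr => rash]. ⇒ new: rash.
rash first appears in round 4.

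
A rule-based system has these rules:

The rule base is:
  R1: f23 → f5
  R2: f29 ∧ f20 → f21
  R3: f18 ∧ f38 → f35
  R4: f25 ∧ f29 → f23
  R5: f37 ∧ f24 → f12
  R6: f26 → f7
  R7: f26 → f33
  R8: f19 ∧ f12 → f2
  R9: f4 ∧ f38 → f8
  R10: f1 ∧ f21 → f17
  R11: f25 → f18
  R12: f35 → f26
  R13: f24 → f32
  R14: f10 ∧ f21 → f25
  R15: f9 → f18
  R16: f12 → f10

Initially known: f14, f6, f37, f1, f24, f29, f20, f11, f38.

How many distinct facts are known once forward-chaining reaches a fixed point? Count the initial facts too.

22

Round 1 — R2, R5, R13, derive f21, f12, f32.
Round 2 — R10, R16, derive f17, f10.
Round 3 — R14, derive f25.
Round 4 — R4, R11, derive f23, f18.
Round 5 — R1, R3, derive f5, f35.
Round 6 — R12, derive f26.
Round 7 — R6, R7, derive f7, f33.
Closure: {f1, f10, f11, f12, f14, f17, f18, f20, f21, f23, f24, f25, f26, f29, f32, f33, f35, f37, f38, f5, f6, f7} — 22 facts.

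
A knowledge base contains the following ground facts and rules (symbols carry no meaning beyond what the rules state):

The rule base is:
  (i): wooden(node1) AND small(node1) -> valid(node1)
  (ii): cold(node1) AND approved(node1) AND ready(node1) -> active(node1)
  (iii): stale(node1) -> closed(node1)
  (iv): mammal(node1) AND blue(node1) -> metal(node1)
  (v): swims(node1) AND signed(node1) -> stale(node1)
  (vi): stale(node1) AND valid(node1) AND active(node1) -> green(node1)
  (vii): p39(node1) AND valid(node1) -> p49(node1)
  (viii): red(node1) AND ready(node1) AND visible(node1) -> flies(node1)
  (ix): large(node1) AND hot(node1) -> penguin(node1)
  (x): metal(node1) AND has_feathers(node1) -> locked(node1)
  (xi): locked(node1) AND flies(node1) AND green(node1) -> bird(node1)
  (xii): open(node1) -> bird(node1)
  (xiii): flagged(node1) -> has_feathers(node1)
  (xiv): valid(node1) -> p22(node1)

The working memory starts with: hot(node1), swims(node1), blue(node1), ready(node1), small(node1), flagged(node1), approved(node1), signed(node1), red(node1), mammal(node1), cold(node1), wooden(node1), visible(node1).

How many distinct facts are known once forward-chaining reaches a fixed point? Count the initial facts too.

Round 1 fires (i), (ii), (iv), (v), (viii), (xiii), giving valid(node1), active(node1), metal(node1), stale(node1), flies(node1), has_feathers(node1).
Round 2 fires (iii), (vi), (x), (xiv), giving closed(node1), green(node1), locked(node1), p22(node1).
Round 3 fires (xi), giving bird(node1).
Closure: {active(node1), approved(node1), bird(node1), blue(node1), closed(node1), cold(node1), flagged(node1), flies(node1), green(node1), has_feathers(node1), hot(node1), locked(node1), mammal(node1), metal(node1), p22(node1), ready(node1), red(node1), signed(node1), small(node1), stale(node1), swims(node1), valid(node1), visible(node1), wooden(node1)} — 24 facts.

24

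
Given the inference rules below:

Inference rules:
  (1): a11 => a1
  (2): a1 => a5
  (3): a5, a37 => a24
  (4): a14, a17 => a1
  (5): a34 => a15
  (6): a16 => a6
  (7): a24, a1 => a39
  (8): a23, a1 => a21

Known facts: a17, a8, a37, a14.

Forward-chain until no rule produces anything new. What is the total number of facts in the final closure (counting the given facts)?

8

[1] (4) [a14, a17 => a1]. ⇒ new: a1.
[2] (2) [a1 => a5]. ⇒ new: a5.
[3] (3) [a5, a37 => a24]. ⇒ new: a24.
[4] (7) [a24, a1 => a39]. ⇒ new: a39.
Closure: {a1, a14, a17, a24, a37, a39, a5, a8} — 8 facts.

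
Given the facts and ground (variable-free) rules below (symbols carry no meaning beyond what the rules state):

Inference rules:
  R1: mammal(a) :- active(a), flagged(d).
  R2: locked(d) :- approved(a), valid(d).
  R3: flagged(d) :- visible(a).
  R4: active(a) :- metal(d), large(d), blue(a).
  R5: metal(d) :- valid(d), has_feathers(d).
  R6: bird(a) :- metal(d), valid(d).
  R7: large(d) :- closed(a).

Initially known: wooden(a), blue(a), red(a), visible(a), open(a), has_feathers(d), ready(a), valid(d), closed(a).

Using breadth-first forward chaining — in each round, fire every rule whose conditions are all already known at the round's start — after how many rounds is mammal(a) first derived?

Round 1: R3 [flagged(d) :- visible(a).]; R5 [metal(d) :- valid(d), has_feathers(d).]; R7 [large(d) :- closed(a).]. New: flagged(d), metal(d), large(d).
Round 2: R4 [active(a) :- metal(d), large(d), blue(a).]; R6 [bird(a) :- metal(d), valid(d).]. New: active(a), bird(a).
Round 3: R1 [mammal(a) :- active(a), flagged(d).]. New: mammal(a).
mammal(a) first appears in round 3.

3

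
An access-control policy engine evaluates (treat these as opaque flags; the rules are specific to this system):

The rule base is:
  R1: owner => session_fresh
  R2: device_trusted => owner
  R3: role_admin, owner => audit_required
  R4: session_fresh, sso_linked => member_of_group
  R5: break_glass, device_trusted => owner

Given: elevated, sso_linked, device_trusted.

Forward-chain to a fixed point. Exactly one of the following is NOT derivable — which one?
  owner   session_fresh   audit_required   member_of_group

[1] R2 [device_trusted => owner]. ⇒ new: owner.
[2] R1 [owner => session_fresh]. ⇒ new: session_fresh.
[3] R4 [session_fresh, sso_linked => member_of_group]. ⇒ new: member_of_group.
Derived: member_of_group (round 3), session_fresh (round 2), owner (round 1). audit_required never appears in any round.

audit_required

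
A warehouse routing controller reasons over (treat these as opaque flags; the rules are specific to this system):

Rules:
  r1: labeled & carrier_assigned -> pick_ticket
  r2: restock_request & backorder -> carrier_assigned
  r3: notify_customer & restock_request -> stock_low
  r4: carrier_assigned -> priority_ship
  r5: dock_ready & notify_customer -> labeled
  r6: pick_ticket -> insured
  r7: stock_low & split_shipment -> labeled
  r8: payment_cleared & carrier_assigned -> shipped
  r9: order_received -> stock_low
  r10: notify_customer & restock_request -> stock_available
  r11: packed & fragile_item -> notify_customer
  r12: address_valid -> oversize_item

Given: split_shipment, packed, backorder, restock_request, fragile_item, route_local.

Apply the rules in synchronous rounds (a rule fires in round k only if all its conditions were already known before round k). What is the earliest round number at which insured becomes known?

Round 1: r2 [restock_request & backorder -> carrier_assigned]; r11 [packed & fragile_item -> notify_customer]. Adds carrier_assigned, notify_customer.
Round 2: r3 [notify_customer & restock_request -> stock_low]; r4 [carrier_assigned -> priority_ship]; r10 [notify_customer & restock_request -> stock_available]. Adds stock_low, priority_ship, stock_available.
Round 3: r7 [stock_low & split_shipment -> labeled]. Adds labeled.
Round 4: r1 [labeled & carrier_assigned -> pick_ticket]. Adds pick_ticket.
Round 5: r6 [pick_ticket -> insured]. Adds insured.
insured first appears in round 5.

5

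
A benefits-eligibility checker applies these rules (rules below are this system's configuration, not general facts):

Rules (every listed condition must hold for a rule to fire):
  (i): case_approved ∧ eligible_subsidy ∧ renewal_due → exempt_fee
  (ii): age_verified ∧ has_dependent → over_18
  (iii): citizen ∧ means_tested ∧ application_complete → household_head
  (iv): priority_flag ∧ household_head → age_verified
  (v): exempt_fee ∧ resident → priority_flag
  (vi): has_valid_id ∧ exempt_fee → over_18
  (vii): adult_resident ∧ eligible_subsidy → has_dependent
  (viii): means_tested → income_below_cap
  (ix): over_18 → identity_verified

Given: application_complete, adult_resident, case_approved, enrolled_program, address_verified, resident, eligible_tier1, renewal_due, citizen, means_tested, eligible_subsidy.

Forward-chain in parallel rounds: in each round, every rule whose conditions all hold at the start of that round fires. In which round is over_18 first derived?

4

Round 1: (i) [case_approved ∧ eligible_subsidy ∧ renewal_due → exempt_fee]; (iii) [citizen ∧ means_tested ∧ application_complete → household_head]; (vii) [adult_resident ∧ eligible_subsidy → has_dependent]; (viii) [means_tested → income_below_cap]. New: exempt_fee, household_head, has_dependent, income_below_cap.
Round 2: (v) [exempt_fee ∧ resident → priority_flag]. New: priority_flag.
Round 3: (iv) [priority_flag ∧ household_head → age_verified]. New: age_verified.
Round 4: (ii) [age_verified ∧ has_dependent → over_18]. New: over_18.
over_18 first appears in round 4.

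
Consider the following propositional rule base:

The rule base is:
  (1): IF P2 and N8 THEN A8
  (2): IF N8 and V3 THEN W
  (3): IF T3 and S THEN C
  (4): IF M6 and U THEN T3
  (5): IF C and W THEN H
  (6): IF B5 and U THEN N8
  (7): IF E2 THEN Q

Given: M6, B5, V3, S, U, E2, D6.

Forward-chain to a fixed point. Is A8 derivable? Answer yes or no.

[1] (4) [IF M6 and U THEN T3]; (6) [IF B5 and U THEN N8]; (7) [IF E2 THEN Q]. ⇒ new: T3, N8, Q.
[2] (2) [IF N8 and V3 THEN W]; (3) [IF T3 and S THEN C]. ⇒ new: W, C.
[3] (5) [IF C and W THEN H]. ⇒ new: H.
Fixed point reached. A8 is concluded only by (1); (1) needs P2 (never derived).

no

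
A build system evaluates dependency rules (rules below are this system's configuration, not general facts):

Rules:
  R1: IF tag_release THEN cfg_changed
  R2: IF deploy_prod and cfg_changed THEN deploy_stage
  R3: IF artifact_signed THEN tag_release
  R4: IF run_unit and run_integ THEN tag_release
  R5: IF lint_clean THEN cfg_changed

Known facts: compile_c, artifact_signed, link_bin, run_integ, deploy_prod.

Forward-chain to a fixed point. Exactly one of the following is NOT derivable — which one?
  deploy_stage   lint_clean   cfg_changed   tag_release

lint_clean

Round 1: R3 [IF artifact_signed THEN tag_release]. New: tag_release.
Round 2: R1 [IF tag_release THEN cfg_changed]. New: cfg_changed.
Round 3: R2 [IF deploy_prod and cfg_changed THEN deploy_stage]. New: deploy_stage.
Derived: tag_release (round 1), deploy_stage (round 3), cfg_changed (round 2). lint_clean never appears in any round.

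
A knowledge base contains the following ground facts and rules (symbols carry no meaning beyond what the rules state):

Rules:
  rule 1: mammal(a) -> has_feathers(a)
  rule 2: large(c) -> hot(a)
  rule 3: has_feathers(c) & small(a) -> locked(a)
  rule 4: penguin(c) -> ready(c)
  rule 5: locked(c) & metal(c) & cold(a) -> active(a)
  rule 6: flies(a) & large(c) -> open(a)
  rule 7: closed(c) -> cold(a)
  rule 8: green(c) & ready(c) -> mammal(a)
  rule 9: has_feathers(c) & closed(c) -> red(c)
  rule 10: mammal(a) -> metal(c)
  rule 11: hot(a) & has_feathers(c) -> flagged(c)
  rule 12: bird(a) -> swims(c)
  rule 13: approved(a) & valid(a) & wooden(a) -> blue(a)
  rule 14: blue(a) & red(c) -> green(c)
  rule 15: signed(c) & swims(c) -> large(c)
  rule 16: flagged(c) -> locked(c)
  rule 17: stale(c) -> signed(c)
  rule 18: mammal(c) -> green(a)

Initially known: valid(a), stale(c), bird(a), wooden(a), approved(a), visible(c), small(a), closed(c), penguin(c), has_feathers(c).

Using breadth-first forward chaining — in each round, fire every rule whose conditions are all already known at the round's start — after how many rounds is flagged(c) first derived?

Round 1: rule 3 [has_feathers(c) & small(a) -> locked(a)]; rule 4 [penguin(c) -> ready(c)]; rule 7 [closed(c) -> cold(a)]; rule 9 [has_feathers(c) & closed(c) -> red(c)]; rule 12 [bird(a) -> swims(c)]; rule 13 [approved(a) & valid(a) & wooden(a) -> blue(a)]; rule 17 [stale(c) -> signed(c)]. Adds locked(a), ready(c), cold(a), red(c), swims(c), blue(a), signed(c).
Round 2: rule 14 [blue(a) & red(c) -> green(c)]; rule 15 [signed(c) & swims(c) -> large(c)]. Adds green(c), large(c).
Round 3: rule 2 [large(c) -> hot(a)]; rule 8 [green(c) & ready(c) -> mammal(a)]. Adds hot(a), mammal(a).
Round 4: rule 1 [mammal(a) -> has_feathers(a)]; rule 10 [mammal(a) -> metal(c)]; rule 11 [hot(a) & has_feathers(c) -> flagged(c)]. Adds has_feathers(a), metal(c), flagged(c).
flagged(c) first appears in round 4.

4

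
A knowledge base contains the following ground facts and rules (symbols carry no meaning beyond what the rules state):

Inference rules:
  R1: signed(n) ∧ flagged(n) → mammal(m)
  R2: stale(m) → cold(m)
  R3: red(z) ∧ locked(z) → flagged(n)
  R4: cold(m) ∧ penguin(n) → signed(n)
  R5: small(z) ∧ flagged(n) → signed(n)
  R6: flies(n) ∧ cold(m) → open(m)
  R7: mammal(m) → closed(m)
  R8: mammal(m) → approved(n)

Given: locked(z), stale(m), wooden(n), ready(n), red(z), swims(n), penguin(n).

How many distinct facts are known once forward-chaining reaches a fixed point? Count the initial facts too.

Round 1 fires R2, R3, giving cold(m), flagged(n).
Round 2 fires R4, giving signed(n).
Round 3 fires R1, giving mammal(m).
Round 4 fires R7, R8, giving closed(m), approved(n).
Closure: {approved(n), closed(m), cold(m), flagged(n), locked(z), mammal(m), penguin(n), ready(n), red(z), signed(n), stale(m), swims(n), wooden(n)} — 13 facts.

13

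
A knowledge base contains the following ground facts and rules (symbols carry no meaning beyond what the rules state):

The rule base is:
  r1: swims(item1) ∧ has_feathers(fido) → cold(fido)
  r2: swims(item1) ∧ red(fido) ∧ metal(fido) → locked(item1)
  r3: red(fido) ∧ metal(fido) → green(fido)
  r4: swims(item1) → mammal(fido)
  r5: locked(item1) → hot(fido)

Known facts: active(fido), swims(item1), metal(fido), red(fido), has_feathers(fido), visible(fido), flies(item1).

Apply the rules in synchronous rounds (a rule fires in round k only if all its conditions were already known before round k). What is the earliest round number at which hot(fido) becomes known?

2

[1] r1 [swims(item1) ∧ has_feathers(fido) → cold(fido)]; r2 [swims(item1) ∧ red(fido) ∧ metal(fido) → locked(item1)]; r3 [red(fido) ∧ metal(fido) → green(fido)]; r4 [swims(item1) → mammal(fido)]. ⇒ new: cold(fido), locked(item1), green(fido), mammal(fido).
[2] r5 [locked(item1) → hot(fido)]. ⇒ new: hot(fido).
hot(fido) first appears in round 2.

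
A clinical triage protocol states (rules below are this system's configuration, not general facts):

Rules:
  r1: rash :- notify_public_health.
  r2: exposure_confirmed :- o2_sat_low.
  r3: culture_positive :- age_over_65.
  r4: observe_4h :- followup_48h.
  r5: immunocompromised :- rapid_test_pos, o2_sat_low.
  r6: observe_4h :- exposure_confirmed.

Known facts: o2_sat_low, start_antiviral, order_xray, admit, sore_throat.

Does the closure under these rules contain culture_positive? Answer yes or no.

no

Round 1: r2 [exposure_confirmed :- o2_sat_low.]. New: exposure_confirmed.
Round 2: r6 [observe_4h :- exposure_confirmed.]. New: observe_4h.
Fixed point reached. culture_positive is concluded only by r3; r3 needs age_over_65 (never derived).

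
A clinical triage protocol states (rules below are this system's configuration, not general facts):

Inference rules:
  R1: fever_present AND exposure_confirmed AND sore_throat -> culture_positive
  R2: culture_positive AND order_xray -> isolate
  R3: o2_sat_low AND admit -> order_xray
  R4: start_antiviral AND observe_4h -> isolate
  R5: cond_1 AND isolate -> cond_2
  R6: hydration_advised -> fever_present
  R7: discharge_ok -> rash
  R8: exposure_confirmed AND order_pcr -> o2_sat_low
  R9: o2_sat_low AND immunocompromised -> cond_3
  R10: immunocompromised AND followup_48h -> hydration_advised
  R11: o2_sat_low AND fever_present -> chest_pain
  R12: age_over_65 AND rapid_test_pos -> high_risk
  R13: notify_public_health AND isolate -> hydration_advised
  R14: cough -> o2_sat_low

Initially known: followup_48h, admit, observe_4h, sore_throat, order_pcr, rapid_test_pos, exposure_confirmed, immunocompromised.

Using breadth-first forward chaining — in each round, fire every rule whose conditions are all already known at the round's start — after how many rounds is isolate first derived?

Round 1: R8 [exposure_confirmed AND order_pcr -> o2_sat_low]; R10 [immunocompromised AND followup_48h -> hydration_advised]. New: o2_sat_low, hydration_advised.
Round 2: R3 [o2_sat_low AND admit -> order_xray]; R6 [hydration_advised -> fever_present]; R9 [o2_sat_low AND immunocompromised -> cond_3]. New: order_xray, fever_present, cond_3.
Round 3: R1 [fever_present AND exposure_confirmed AND sore_throat -> culture_positive]; R11 [o2_sat_low AND fever_present -> chest_pain]. New: culture_positive, chest_pain.
Round 4: R2 [culture_positive AND order_xray -> isolate]. New: isolate.
isolate first appears in round 4.

4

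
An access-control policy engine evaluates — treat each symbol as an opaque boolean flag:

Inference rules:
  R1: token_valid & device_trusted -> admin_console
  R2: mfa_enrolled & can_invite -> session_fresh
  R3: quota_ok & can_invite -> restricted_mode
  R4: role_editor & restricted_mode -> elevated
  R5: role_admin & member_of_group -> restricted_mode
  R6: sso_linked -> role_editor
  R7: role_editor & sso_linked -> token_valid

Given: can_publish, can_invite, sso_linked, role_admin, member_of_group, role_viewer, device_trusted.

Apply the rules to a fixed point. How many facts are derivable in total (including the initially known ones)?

Round 1: R5 [role_admin & member_of_group -> restricted_mode]; R6 [sso_linked -> role_editor]. Adds restricted_mode, role_editor.
Round 2: R4 [role_editor & restricted_mode -> elevated]; R7 [role_editor & sso_linked -> token_valid]. Adds elevated, token_valid.
Round 3: R1 [token_valid & device_trusted -> admin_console]. Adds admin_console.
Closure: {admin_console, can_invite, can_publish, device_trusted, elevated, member_of_group, restricted_mode, role_admin, role_editor, role_viewer, sso_linked, token_valid} — 12 facts.

12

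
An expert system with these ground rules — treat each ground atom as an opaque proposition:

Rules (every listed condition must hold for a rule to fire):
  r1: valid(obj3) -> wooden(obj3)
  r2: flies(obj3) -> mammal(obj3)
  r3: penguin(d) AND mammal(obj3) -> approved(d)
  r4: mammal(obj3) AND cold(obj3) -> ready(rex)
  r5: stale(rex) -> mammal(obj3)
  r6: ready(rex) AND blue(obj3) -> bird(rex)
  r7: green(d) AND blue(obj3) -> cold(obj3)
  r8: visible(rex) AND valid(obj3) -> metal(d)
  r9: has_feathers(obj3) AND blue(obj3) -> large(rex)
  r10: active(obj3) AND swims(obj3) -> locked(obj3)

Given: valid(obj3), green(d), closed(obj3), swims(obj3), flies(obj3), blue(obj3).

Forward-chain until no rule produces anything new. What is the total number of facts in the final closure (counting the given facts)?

11

Round 1 — r1, r2, r7, derive wooden(obj3), mammal(obj3), cold(obj3).
Round 2 — r4, derive ready(rex).
Round 3 — r6, derive bird(rex).
Closure: {bird(rex), blue(obj3), closed(obj3), cold(obj3), flies(obj3), green(d), mammal(obj3), ready(rex), swims(obj3), valid(obj3), wooden(obj3)} — 11 facts.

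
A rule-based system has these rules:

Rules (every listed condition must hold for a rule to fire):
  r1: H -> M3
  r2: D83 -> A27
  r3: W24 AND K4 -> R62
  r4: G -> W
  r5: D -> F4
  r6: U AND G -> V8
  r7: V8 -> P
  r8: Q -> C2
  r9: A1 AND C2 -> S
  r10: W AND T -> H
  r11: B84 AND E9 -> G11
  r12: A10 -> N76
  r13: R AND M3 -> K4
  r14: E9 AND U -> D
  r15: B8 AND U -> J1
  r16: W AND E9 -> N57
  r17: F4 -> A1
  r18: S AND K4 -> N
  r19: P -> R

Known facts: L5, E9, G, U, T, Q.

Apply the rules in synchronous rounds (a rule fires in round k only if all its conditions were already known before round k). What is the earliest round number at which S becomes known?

4

Round 1: r4 [G -> W]; r6 [U AND G -> V8]; r8 [Q -> C2]; r14 [E9 AND U -> D]. New: W, V8, C2, D.
Round 2: r5 [D -> F4]; r7 [V8 -> P]; r10 [W AND T -> H]; r16 [W AND E9 -> N57]. New: F4, P, H, N57.
Round 3: r1 [H -> M3]; r17 [F4 -> A1]; r19 [P -> R]. New: M3, A1, R.
Round 4: r9 [A1 AND C2 -> S]; r13 [R AND M3 -> K4]. New: S, K4.
S first appears in round 4.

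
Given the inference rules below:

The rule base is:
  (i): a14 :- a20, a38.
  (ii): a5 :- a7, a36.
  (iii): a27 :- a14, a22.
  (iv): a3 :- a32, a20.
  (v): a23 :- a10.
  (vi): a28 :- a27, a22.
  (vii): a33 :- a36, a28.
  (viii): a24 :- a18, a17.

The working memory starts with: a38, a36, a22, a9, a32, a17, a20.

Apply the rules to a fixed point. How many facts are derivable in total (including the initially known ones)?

12

[1] (i) [a14 :- a20, a38.]; (iv) [a3 :- a32, a20.]. ⇒ new: a14, a3.
[2] (iii) [a27 :- a14, a22.]. ⇒ new: a27.
[3] (vi) [a28 :- a27, a22.]. ⇒ new: a28.
[4] (vii) [a33 :- a36, a28.]. ⇒ new: a33.
Closure: {a14, a17, a20, a22, a27, a28, a3, a32, a33, a36, a38, a9} — 12 facts.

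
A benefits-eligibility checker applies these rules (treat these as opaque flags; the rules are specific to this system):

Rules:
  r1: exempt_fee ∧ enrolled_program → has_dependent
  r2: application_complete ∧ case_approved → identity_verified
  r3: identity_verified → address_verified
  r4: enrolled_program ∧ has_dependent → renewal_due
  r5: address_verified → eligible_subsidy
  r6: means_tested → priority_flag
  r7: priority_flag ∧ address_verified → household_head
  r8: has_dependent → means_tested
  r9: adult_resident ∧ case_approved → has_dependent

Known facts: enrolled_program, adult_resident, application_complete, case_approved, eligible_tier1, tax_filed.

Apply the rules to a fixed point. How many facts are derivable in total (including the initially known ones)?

14

Round 1 fires r2, r9, giving identity_verified, has_dependent.
Round 2 fires r3, r4, r8, giving address_verified, renewal_due, means_tested.
Round 3 fires r5, r6, giving eligible_subsidy, priority_flag.
Round 4 fires r7, giving household_head.
Closure: {address_verified, adult_resident, application_complete, case_approved, eligible_subsidy, eligible_tier1, enrolled_program, has_dependent, household_head, identity_verified, means_tested, priority_flag, renewal_due, tax_filed} — 14 facts.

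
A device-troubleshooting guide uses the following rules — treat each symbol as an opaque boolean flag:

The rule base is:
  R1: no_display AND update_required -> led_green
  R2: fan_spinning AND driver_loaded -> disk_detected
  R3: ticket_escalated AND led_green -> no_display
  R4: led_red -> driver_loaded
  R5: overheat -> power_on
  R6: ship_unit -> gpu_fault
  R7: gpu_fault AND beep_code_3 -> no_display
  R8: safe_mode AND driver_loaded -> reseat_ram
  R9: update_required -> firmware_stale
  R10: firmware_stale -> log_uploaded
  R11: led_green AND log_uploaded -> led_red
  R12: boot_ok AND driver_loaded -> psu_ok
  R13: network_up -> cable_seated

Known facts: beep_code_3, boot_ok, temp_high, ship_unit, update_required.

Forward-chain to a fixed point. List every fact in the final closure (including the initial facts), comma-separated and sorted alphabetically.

beep_code_3, boot_ok, driver_loaded, firmware_stale, gpu_fault, led_green, led_red, log_uploaded, no_display, psu_ok, ship_unit, temp_high, update_required

[1] R6 [ship_unit -> gpu_fault]; R9 [update_required -> firmware_stale]. ⇒ new: gpu_fault, firmware_stale.
[2] R7 [gpu_fault AND beep_code_3 -> no_display]; R10 [firmware_stale -> log_uploaded]. ⇒ new: no_display, log_uploaded.
[3] R1 [no_display AND update_required -> led_green]. ⇒ new: led_green.
[4] R11 [led_green AND log_uploaded -> led_red]. ⇒ new: led_red.
[5] R4 [led_red -> driver_loaded]. ⇒ new: driver_loaded.
[6] R12 [boot_ok AND driver_loaded -> psu_ok]. ⇒ new: psu_ok.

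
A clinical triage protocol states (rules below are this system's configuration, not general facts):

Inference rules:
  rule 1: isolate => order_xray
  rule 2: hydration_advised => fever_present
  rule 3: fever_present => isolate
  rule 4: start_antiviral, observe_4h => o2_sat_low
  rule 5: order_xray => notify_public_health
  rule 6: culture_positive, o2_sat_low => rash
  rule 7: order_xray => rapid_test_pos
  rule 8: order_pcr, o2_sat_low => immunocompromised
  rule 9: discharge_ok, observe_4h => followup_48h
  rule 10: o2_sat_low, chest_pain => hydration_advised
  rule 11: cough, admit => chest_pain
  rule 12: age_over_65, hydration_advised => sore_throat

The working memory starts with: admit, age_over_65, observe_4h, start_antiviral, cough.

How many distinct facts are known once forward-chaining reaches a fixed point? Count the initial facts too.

14

Round 1 — rule 4, rule 11, derive o2_sat_low, chest_pain.
Round 2 — rule 10, derive hydration_advised.
Round 3 — rule 2, rule 12, derive fever_present, sore_throat.
Round 4 — rule 3, derive isolate.
Round 5 — rule 1, derive order_xray.
Round 6 — rule 5, rule 7, derive notify_public_health, rapid_test_pos.
Closure: {admit, age_over_65, chest_pain, cough, fever_present, hydration_advised, isolate, notify_public_health, o2_sat_low, observe_4h, order_xray, rapid_test_pos, sore_throat, start_antiviral} — 14 facts.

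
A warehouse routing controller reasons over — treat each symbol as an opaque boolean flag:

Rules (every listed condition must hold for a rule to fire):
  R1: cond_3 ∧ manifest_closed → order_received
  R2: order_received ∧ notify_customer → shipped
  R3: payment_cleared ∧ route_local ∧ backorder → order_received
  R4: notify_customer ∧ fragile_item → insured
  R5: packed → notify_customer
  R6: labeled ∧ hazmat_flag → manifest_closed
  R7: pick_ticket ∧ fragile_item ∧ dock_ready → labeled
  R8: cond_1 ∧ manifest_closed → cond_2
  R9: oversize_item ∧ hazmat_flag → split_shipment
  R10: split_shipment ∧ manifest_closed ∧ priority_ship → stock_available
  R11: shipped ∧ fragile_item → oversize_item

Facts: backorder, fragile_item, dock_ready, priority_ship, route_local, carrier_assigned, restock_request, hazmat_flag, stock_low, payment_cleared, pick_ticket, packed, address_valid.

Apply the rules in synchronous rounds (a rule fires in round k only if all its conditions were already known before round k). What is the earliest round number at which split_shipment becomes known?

4

[1] R3 [payment_cleared ∧ route_local ∧ backorder → order_received]; R5 [packed → notify_customer]; R7 [pick_ticket ∧ fragile_item ∧ dock_ready → labeled]. ⇒ new: order_received, notify_customer, labeled.
[2] R2 [order_received ∧ notify_customer → shipped]; R4 [notify_customer ∧ fragile_item → insured]; R6 [labeled ∧ hazmat_flag → manifest_closed]. ⇒ new: shipped, insured, manifest_closed.
[3] R11 [shipped ∧ fragile_item → oversize_item]. ⇒ new: oversize_item.
[4] R9 [oversize_item ∧ hazmat_flag → split_shipment]. ⇒ new: split_shipment.
split_shipment first appears in round 4.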